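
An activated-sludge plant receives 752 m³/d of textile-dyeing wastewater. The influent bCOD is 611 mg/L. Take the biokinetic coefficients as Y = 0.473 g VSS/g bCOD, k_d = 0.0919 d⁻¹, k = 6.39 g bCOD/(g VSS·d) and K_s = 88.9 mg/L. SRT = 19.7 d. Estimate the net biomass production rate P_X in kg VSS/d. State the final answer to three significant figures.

For a completely mixed reactor with recycle the Lawrence–McCarty relation gives S = K_s·(1 + k_d·θ_c) / [θ_c·(Y·k − k_d) − 1] = 88.9 × (1 + 0.0919 × 19.7) / [19.7 × (0.473 × 6.39 − 0.0919) − 1] = 249.8 / 56.73 = 4.404 mg/L.
Correct the yield for decay: Y_obs = Y/(1 + k_d θ_c) = 0.473 / (1 + 0.0919 × 19.7) = 0.473 / 2.810 = 0.1683.
Substrate removed = Q·(S₀ − S) = 752 m³/d × (611 − 4.40) g/m³ = 4.56×10^5 g/d = 456.2 kg/d.
Net biomass production P_X = Y_obs × Q·(S₀ − S) = 0.1683 × 456.2 = 76.77 kg VSS/d.

P_X ≈ 76.8 kg VSS/d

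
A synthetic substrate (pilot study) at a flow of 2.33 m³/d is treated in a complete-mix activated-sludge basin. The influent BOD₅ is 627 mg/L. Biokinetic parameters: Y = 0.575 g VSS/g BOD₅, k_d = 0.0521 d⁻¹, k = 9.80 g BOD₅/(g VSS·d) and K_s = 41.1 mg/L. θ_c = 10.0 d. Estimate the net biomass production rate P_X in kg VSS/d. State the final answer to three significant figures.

P_X ≈ 0.551 kg VSS/d

Effluent substrate depends only on kinetics and SRT: S = K_s(1 + k_d θ_c) / [θ_c(Yk − k_d) − 1] = 41.1 × (1 + 0.0521 × 10.0) / [10.0 × (0.575 × 9.80 − 0.0521) − 1] = 62.51 / 54.83 = 1.140 mg/L.
Correct the yield for decay: Y_obs = Y/(1 + k_d θ_c) = 0.575 / (1 + 0.0521 × 10.0) = 0.575 / 1.521 = 0.3780.
Q·(S₀ − S) = 2.33 × (627 − 1.14) × 10⁻³ = 1.458 kg/d removed.
Biomass produced: P_X = Y_obs·Q·ΔS = 0.3780 × 1.458 ≈ 0.5513 kg VSS/d.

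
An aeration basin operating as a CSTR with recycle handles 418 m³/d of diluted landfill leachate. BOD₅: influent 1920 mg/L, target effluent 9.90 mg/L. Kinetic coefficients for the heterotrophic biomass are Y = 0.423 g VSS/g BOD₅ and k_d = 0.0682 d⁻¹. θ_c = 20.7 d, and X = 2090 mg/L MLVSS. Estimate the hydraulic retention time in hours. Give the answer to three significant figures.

Rearranging the biomass balance for a CMAS with decay, V = Y·Q·ΔS·θ_c / [X·(1+k_d θ_c)] = 0.423 × 418 × (1920 − 9.90) × 20.7 / [2090 × (1 + 0.0682 × 20.7)] = 6.99×10^6 / 5041 = 1387 m³.
τ = V/Q = 1387/418 = 3.318 d, or 79.63 h.

τ ≈ 79.6 h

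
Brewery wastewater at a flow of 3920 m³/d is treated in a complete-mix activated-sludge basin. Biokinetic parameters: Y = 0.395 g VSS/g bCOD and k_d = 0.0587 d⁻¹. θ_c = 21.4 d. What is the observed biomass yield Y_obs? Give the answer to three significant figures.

Correct the yield for decay: Y_obs = Y/(1 + k_d θ_c) = 0.395 / (1 + 0.0587 × 21.4) = 0.395 / 2.256 = 0.1751.

Y_obs ≈ 0.175 g VSS/g bCOD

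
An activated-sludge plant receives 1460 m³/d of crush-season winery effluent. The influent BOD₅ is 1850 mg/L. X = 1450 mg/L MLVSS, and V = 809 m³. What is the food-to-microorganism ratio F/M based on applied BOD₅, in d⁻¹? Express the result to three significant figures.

F/M = Q·S₀ / (V·X) = 1460 × 1850 / (809.0 × 1450) = 2.303 g BOD₅·(g VSS·d)⁻¹.

F/M ≈ 2.30 d⁻¹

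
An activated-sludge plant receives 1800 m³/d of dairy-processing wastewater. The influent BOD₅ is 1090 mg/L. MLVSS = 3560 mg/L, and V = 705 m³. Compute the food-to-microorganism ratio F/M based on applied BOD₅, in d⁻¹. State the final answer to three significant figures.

F/M = Q·S₀ / (V·X) = 1800 × 1090 / (705.0 × 3560) = 0.7817 g BOD₅·(g VSS·d)⁻¹.

F/M ≈ 0.782 d⁻¹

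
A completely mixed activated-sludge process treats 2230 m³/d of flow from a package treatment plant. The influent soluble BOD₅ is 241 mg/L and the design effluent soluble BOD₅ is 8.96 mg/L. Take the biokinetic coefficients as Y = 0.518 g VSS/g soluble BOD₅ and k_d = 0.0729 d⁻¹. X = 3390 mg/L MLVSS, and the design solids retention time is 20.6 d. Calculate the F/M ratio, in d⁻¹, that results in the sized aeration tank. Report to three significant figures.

F/M ≈ 0.244 d⁻¹

From the SRT design equation V = Y Q (S₀−S) θ_c / [X (1 + k_d θ_c)] = 0.518 × 2230 × (241 − 8.96) × 20.6 / [3390 × (1 + 0.0729 × 20.6)] = 5.52×10^6 / 8481 = 651.1 m³.
Food-to-microorganism ratio F/M = Q S₀ / (V X) = 2230 × 241 / (651.1 × 3390) = 0.2435 d⁻¹.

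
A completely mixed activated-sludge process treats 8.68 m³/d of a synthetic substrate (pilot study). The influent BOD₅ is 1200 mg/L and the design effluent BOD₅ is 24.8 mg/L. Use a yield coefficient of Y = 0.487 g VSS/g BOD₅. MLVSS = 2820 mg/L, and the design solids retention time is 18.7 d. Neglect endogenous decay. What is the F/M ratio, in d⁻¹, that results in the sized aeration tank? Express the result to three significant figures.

F/M ≈ 0.112 d⁻¹

With k_d = 0 the design equation reduces to V = Y Q (S₀−S) θ_c / X = 0.487 × 8.68 × (1200 − 24.8) × 18.7 / 2820 = 32.94 m³.
Food-to-microorganism ratio F/M = Q S₀ / (V X) = 8.68 × 1200 / (32.94 × 2820) = 0.1121 d⁻¹.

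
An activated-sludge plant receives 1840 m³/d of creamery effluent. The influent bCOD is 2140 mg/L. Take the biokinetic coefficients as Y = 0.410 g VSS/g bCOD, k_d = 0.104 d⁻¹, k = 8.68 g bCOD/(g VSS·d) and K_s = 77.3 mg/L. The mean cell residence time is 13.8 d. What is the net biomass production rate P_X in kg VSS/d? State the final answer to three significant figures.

P_X ≈ 662 kg VSS/d

From the Monod/SRT balance for a CMAS, S = K_s·(1+k_d θ_c)/[θ_c·(Y k − k_d) − 1] = 77.3 × (1 + 0.104 × 13.8) / [13.8 × (0.410 × 8.68 − 0.104) − 1] = 188.2 / 46.68 = 4.033 mg/L.
Y_obs = Y / (1 + k_d θ_c) = 0.410 / (1 + 0.104 × 13.8) = 0.410 / 2.435 = 0.1684.
Q·(S₀ − S) = 1840 × (2140 − 4.03) × 10⁻³ = 3930 kg/d removed.
Net biomass production P_X = Y_obs × Q·(S₀ − S) = 0.1684 × 3930 = 661.7 kg VSS/d.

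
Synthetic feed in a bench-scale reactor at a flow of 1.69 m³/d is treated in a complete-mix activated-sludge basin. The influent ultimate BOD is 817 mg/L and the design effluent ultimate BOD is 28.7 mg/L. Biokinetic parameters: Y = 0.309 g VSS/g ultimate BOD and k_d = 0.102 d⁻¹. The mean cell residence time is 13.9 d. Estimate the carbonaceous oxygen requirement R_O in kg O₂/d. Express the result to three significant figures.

Correct the yield for decay: Y_obs = Y/(1 + k_d θ_c) = 0.309 / (1 + 0.102 × 13.9) = 0.309 / 2.418 = 0.1278.
ΔS = 817 − 28.7 = 788.3 mg/L, so the substrate removal rate is 1.69 × 788.3/1000 = 1.332 kg ultimate BOD/d.
Biomass synthesised: P_X = Y_obs × 1.332 = 0.1703 kg VSS/d.
R_O = Q·(S₀ − S) − 1.42·P_X = 1.332 − 1.42 × 0.1703 = 1.090 kg O₂/d.

R_O ≈ 1.09 kg O₂/d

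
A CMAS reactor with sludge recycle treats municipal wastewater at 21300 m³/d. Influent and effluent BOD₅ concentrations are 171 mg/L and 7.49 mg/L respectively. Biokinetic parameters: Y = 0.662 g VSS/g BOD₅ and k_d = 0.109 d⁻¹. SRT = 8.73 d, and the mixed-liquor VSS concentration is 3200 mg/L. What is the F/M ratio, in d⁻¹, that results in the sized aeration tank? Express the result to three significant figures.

F/M ≈ 0.353 d⁻¹

Steady-state biomass mass balance: V·X·(1 + k_d·θ_c) = Y·Q·(S₀ − S)·θ_c, so V = 0.662 × 21300 × (171 − 7.49) × 8.73 / [3200 × (1 + 0.109 × 8.73)] = 2.01×10^7 / 6245 = 3223 m³.
Food-to-microorganism ratio F/M = Q S₀ / (V X) = 21300 × 171 / (3223 × 3200) = 0.3532 d⁻¹.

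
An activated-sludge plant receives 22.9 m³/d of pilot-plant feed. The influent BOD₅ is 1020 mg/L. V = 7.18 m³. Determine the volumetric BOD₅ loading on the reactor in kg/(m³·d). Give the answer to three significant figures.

Applied BOD₅ load per unit volume = Q·S₀/V = (22.9 × 1020/1000)/7.180 = 3.253 kg BOD₅·m⁻³·d⁻¹.

L_v ≈ 3.25 kg BOD₅/(m³·d)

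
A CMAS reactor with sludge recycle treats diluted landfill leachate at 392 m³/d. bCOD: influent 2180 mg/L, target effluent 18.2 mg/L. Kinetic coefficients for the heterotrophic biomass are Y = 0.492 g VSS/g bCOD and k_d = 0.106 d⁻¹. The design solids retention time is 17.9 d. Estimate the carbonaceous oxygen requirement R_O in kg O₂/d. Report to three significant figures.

R_O ≈ 643 kg O₂/d

The observed yield is Y_obs = Y/(1 + k_d·θ_c) = 0.492 / (1 + 0.106 × 17.9) = 0.492 / 2.897 = 0.1698 g VSS per g bCOD removed.
Substrate removed = Q·(S₀ − S) = 392 m³/d × (2180 − 18.2) g/m³ = 8.47×10^5 g/d = 847.4 kg/d.
Net sludge production P_X = 0.1698 × 847.4 = 143.9 kg VSS/d.
R_O = Q·ΔS − 1.42 P_X = 847.4 − 204.3 = 643.1 kg O₂/d.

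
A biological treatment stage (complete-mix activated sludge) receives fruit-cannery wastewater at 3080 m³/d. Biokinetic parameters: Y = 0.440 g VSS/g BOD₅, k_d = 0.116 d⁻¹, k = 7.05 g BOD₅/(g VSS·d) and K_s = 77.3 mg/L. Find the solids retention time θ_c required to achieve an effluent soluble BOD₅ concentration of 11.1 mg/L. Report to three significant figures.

Specific growth rate at S = 11.1 mg/L: μ = YkS/(K_s+S) = 0.440·7.05·11.1/(77.3+11.1) = 0.3895 d⁻¹.
Then 1/θ_c = μ − k_d = 0.3895 − 0.116 = 0.2735 d⁻¹, giving θ_c = 3.656 d.

θ_c ≈ 3.66 d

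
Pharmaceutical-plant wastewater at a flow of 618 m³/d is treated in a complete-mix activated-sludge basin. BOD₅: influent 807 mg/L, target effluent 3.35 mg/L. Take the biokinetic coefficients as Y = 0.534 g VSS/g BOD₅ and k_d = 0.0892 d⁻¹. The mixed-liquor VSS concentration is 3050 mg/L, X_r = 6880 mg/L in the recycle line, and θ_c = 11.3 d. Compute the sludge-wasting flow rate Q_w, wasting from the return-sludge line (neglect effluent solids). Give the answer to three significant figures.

Q_w ≈ 19.2 m³/d

Rearranging the biomass balance for a CMAS with decay, V = Y·Q·ΔS·θ_c / [X·(1+k_d θ_c)] = 0.534 × 618 × (807 − 3.35) × 11.3 / [3050 × (1 + 0.0892 × 11.3)] = 3×10^6 / 6124 = 489.4 m³.
θ_c = V·X/(Q_w·X_r) when wasting from the recycle, so Q_w = V·X/(θ_c·X_r) = 489.4 × 3050 / (11.3 × 6880) = 19.20 m³/d.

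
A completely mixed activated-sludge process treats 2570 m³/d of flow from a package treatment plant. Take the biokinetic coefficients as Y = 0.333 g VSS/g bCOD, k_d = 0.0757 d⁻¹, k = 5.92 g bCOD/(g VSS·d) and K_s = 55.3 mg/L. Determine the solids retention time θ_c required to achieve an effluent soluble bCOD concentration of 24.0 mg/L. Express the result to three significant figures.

Specific growth rate at S = 24.0 mg/L: μ = YkS/(K_s+S) = 0.333·5.92·24.0/(55.3+24.0) = 0.5966 d⁻¹.
θ_c = 1/(μ − k_d) = 1/(0.5966 − 0.0757) = 1/0.5209 = 1.920 d.

θ_c ≈ 1.92 d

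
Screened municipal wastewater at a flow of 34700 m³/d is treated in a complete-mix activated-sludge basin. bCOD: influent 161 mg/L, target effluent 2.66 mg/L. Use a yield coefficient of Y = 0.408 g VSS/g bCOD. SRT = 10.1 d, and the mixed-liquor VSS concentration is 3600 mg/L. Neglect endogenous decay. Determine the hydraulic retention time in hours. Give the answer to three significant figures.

Biomass mass balance (decay neglected): V·X = Y·Q·(S₀ − S)·θ_c, so V = 0.408 × 34700 × (161 − 2.66) × 10.1 / 3600 = 6289 m³.
Hydraulic retention time τ = V/Q = 6289 / 34700 = 0.1812 d = 4.350 h.

τ ≈ 4.35 h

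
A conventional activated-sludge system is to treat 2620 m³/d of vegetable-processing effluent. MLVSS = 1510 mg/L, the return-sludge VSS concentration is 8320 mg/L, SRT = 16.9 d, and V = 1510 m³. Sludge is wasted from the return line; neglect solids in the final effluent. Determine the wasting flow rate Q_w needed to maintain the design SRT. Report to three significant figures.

Q_w = (V·X)/(θ_c X_r) = 1510 × 1510 / (16.9 × 8320) = 16.22 m³/d.

Q_w ≈ 16.2 m³/d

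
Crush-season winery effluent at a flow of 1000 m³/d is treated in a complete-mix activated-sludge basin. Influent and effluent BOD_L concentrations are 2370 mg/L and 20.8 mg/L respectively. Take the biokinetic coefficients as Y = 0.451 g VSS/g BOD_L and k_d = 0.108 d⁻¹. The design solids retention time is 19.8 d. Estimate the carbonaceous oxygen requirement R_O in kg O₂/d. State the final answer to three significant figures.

R_O ≈ 1870 kg O₂/d

Correct the yield for decay: Y_obs = Y/(1 + k_d θ_c) = 0.451 / (1 + 0.108 × 19.8) = 0.451 / 3.138 = 0.1437.
ΔS = 2370 − 20.8 = 2349 mg/L, so the substrate removal rate is 1000 × 2349/1000 = 2349 kg BOD_L/d.
Biomass synthesised: P_X = Y_obs × 2349 = 337.6 kg VSS/d.
Carbonaceous O₂ demand = substrate oxidised − cell-mass equivalent = 2349 − 1.42 × 337.6 = 1870 kg O₂/d.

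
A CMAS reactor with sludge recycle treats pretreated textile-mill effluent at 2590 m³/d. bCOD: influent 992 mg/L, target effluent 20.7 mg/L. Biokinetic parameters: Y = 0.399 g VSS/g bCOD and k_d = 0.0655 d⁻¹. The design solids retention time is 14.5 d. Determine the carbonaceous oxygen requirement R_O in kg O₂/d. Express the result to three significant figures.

The observed yield is Y_obs = Y/(1 + k_d·θ_c) = 0.399 / (1 + 0.0655 × 14.5) = 0.399 / 1.950 = 0.2046 g VSS per g bCOD removed.
Q·(S₀ − S) = 2590 × (992 − 20.7) × 10⁻³ = 2516 kg/d removed.
Biomass synthesised: P_X = Y_obs × 2516 = 514.8 kg VSS/d.
Carbonaceous O₂ demand = substrate oxidised − cell-mass equivalent = 2516 − 1.42 × 514.8 = 1785 kg O₂/d.

R_O ≈ 1780 kg O₂/d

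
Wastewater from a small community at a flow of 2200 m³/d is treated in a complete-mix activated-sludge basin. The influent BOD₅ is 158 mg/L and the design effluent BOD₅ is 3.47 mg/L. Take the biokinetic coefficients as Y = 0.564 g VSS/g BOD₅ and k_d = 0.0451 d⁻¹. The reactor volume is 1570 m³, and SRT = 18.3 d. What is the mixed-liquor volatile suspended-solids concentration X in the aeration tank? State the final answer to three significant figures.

X ≈ 1220 mg/L

From V·X·(1 + k_d·θ_c) = Y·Q·(S₀ − S)·θ_c: X = 0.564 × 2200 × (158 − 3.47) × 18.3 / [1570 × (1 + 0.0451 × 18.3)] = 1224 mg/L.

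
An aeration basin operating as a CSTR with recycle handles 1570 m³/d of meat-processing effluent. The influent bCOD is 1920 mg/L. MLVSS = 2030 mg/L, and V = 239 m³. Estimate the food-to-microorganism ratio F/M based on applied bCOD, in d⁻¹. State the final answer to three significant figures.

F/M = applied load / biomass = Q·S₀/(V·X) = 1570 × 1920 / (239.0 × 2030) = 6.213 d⁻¹.

F/M ≈ 6.21 d⁻¹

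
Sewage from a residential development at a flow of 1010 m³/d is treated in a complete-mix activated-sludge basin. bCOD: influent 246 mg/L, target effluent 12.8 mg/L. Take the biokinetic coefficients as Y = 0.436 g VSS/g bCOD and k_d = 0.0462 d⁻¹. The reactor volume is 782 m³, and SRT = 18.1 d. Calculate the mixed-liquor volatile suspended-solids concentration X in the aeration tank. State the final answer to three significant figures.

X ≈ 1290 mg/L

Solving the biomass balance for X: X = Y Q (S₀−S) θ_c / [V (1+k_d θ_c)] = 0.436 × 1010 × (246 − 12.8) × 18.1 / [782 × (1 + 0.0462 × 18.1)] = 1294 mg/L.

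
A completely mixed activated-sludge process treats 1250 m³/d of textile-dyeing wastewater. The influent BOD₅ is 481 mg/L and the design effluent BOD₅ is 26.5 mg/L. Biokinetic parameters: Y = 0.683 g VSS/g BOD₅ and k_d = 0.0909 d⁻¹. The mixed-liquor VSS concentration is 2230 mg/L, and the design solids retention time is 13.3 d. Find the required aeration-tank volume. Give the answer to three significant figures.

V ≈ 1050 m³

Rearranging the biomass balance for a CMAS with decay, V = Y·Q·ΔS·θ_c / [X·(1+k_d θ_c)] = 0.683 × 1250 × (481 − 26.5) × 13.3 / [2230 × (1 + 0.0909 × 13.3)] = 5.16×10^6 / 4926 = 1048 m³.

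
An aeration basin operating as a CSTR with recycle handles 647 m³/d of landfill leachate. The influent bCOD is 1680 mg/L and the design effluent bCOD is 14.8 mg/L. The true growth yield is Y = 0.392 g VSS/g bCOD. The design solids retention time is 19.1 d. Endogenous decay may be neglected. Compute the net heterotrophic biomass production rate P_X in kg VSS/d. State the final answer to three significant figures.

P_X ≈ 422 kg VSS/d

Since k_d ≈ 0, Y_obs = Y = 0.392 g VSS/g bCOD.
Substrate removed = Q·(S₀ − S) = 647 m³/d × (1680 − 14.8) g/m³ = 1.08×10^6 g/d = 1077 kg/d.
Net biomass production P_X = Y_obs × Q·(S₀ − S) = 0.3920 × 1077 = 422.3 kg VSS/d.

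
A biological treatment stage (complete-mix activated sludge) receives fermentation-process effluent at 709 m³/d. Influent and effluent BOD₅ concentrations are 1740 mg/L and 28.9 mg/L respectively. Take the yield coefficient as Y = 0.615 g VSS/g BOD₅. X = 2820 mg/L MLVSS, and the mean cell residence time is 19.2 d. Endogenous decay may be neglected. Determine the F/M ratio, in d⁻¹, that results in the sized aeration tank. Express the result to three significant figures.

Biomass mass balance (decay neglected): V·X = Y·Q·(S₀ − S)·θ_c, so V = 0.615 × 709 × (1740 − 28.9) × 19.2 / 2820 = 5080 m³.
Food-to-microorganism ratio F/M = Q S₀ / (V X) = 709 × 1740 / (5080 × 2820) = 0.08612 d⁻¹.

F/M ≈ 0.0861 d⁻¹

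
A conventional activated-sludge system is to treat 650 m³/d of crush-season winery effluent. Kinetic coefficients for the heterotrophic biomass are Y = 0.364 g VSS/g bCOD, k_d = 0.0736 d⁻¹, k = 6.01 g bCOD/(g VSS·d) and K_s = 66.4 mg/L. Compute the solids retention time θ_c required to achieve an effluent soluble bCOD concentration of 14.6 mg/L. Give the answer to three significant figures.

θ_c ≈ 3.12 d

From 1/θ_c = Y·k·S/(K_s + S) − k_d: Y·k·S/(K_s+S) = 0.364 × 6.01 × 14.6 / (66.4 + 14.6) = 0.3943 d⁻¹.
θ_c = 1/(μ − k_d) = 1/(0.3943 − 0.0736) = 1/0.3207 = 3.118 d.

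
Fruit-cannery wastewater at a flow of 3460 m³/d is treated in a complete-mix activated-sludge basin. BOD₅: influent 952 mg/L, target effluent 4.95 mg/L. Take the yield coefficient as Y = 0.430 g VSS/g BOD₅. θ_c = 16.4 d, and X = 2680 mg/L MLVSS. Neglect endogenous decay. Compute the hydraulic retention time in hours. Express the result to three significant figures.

V·X = Y·Q·ΔS·θ_c gives V = 0.430 × 3460 × (952 − 4.95) × 16.4 / 2680 = 8622 m³.
τ = V/Q = 8622/3460 = 2.492 d, or 59.81 h.

τ ≈ 59.8 h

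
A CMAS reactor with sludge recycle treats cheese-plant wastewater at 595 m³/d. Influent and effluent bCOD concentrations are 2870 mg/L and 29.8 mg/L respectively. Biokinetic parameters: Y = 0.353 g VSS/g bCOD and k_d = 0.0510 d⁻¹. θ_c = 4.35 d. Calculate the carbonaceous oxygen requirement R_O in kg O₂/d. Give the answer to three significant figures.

The observed yield is Y_obs = Y/(1 + k_d·θ_c) = 0.353 / (1 + 0.0510 × 4.35) = 0.353 / 1.222 = 0.2889 g VSS per g bCOD removed.
ΔS = 2870 − 29.8 = 2840 mg/L, so the substrate removal rate is 595 × 2840/1000 = 1690 kg bCOD/d.
P_X = Y_obs·Q·(S₀ − S) = 0.2889 × 1690 = 488.2 kg VSS/d.
R_O = Q·(S₀ − S) − 1.42·P_X = 1690 − 1.42 × 488.2 = 996.6 kg O₂/d.

R_O ≈ 997 kg O₂/d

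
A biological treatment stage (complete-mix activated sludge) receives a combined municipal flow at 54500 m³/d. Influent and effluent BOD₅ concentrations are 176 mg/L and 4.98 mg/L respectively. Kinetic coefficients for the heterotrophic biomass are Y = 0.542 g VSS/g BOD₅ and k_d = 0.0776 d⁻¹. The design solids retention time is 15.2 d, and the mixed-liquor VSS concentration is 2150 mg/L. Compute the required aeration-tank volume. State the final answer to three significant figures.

V ≈ 16400 m³

Rearranging the biomass balance for a CMAS with decay, V = Y·Q·ΔS·θ_c / [X·(1+k_d θ_c)] = 0.542 × 54500 × (176 − 4.98) × 15.2 / [2150 × (1 + 0.0776 × 15.2)] = 7.68×10^7 / 4686 = 16387 m³.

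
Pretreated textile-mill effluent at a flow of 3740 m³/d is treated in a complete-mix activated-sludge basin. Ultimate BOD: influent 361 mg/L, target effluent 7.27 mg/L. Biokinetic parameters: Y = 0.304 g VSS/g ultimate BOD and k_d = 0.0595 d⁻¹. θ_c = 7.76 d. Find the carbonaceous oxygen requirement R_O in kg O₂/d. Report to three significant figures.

R_O ≈ 932 kg O₂/d

Correct the yield for decay: Y_obs = Y/(1 + k_d θ_c) = 0.304 / (1 + 0.0595 × 7.76) = 0.304 / 1.462 = 0.2080.
Mass of ultimate BOD removed per day: Q(S₀ − S) = 3740 × 353.7 g/m³ = 1323 kg/d.
P_X = Y_obs·Q·(S₀ − S) = 0.2080 × 1323 = 275.1 kg VSS/d.
Carbonaceous O₂ demand = substrate oxidised − cell-mass equivalent = 1323 − 1.42 × 275.1 = 932.3 kg O₂/d.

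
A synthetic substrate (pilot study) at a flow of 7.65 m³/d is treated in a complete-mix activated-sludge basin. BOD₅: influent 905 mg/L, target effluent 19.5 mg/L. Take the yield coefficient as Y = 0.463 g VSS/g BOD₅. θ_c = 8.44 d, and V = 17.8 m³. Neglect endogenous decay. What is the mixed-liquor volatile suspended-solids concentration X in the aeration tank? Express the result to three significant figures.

X ≈ 1490 mg/L

From V·X = Y·Q·(S₀ − S)·θ_c (decay neglected): X = 0.463 × 7.65 × (905 − 19.5) × 8.44 / 17.8 = 1487 mg/L.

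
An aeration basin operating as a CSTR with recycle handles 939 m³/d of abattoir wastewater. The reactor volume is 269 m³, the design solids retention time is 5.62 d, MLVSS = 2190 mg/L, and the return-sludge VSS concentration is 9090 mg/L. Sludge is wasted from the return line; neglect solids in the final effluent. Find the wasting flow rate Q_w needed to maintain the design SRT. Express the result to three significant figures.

Q_w ≈ 11.5 m³/d

Q_w = (V·X)/(θ_c X_r) = 269.0 × 2190 / (5.62 × 9090) = 11.53 m³/d.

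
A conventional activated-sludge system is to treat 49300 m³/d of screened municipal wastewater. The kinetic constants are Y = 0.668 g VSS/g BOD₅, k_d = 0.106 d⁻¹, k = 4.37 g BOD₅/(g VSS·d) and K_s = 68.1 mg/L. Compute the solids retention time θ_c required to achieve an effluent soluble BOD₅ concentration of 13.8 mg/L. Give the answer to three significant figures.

θ_c ≈ 2.59 d

From 1/θ_c = Y·k·S/(K_s + S) − k_d: Y·k·S/(K_s+S) = 0.668 × 4.37 × 13.8 / (68.1 + 13.8) = 0.4919 d⁻¹.
Then 1/θ_c = μ − k_d = 0.4919 − 0.106 = 0.3859 d⁻¹, giving θ_c = 2.592 d.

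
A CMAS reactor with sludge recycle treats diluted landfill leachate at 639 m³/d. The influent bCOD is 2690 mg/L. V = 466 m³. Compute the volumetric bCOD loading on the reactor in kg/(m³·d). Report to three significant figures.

Volumetric loading L_v = Q·S₀ / V = 639 × 2690 g/m³ / 466.0 m³ = 3689 g/(m³·d) = 3.689 kg bCOD/(m³·d).

L_v ≈ 3.69 kg bCOD/(m³·d)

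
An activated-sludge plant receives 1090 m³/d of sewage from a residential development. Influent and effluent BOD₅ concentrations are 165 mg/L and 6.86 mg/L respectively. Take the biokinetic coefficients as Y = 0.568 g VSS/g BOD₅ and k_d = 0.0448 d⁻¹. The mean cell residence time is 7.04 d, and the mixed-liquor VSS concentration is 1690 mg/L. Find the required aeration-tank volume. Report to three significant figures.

V ≈ 310 m³

From the SRT design equation V = Y Q (S₀−S) θ_c / [X (1 + k_d θ_c)] = 0.568 × 1090 × (165 − 6.86) × 7.04 / [1690 × (1 + 0.0448 × 7.04)] = 6.89×10^5 / 2223 = 310.1 m³.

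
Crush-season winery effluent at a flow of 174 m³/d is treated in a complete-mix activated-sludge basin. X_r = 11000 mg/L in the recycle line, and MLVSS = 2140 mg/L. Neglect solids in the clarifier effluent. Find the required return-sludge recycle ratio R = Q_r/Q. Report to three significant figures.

R ≈ 0.242

Solids balance on the clarifier gives (1+R)X = R·X_r, so R = X/(X_r − X) = 2140 / (11000 − 2140) = 0.2415.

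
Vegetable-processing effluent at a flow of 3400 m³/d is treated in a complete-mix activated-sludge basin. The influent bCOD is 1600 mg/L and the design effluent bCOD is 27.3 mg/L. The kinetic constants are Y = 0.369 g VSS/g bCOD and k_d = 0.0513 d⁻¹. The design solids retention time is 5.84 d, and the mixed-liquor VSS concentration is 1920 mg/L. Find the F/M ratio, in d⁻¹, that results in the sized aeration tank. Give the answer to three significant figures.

F/M ≈ 0.614 d⁻¹

Steady-state biomass mass balance: V·X·(1 + k_d·θ_c) = Y·Q·(S₀ − S)·θ_c, so V = 0.369 × 3400 × (1600 − 27.3) × 5.84 / [1920 × (1 + 0.0513 × 5.84)] = 1.15×10^7 / 2495 = 4618 m³.
F/M = Q·S₀ / (V·X) = 3400 × 1600 / (4618 × 1920) = 0.6135 g bCOD·(g VSS·d)⁻¹.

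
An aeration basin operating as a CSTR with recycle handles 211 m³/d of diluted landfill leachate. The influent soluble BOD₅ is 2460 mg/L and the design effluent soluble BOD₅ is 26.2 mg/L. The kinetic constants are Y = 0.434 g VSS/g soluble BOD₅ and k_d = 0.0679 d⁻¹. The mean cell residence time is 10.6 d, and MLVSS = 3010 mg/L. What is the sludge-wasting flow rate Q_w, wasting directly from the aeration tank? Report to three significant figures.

Q_w ≈ 43.1 m³/d

Rearranging the biomass balance for a CMAS with decay, V = Y·Q·ΔS·θ_c / [X·(1+k_d θ_c)] = 0.434 × 211 × (2460 − 26.2) × 10.6 / [3010 × (1 + 0.0679 × 10.6)] = 2.36×10^6 / 5176 = 456.4 m³.
With mixed-liquor wasting, θ_c = V/Q_w, so Q_w = V/θ_c = 456.4/10.6 = 43.06 m³/d.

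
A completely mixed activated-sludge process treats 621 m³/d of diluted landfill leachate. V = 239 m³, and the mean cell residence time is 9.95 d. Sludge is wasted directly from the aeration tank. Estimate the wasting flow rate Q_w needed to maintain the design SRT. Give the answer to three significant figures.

Wasting from the aeration tank: Q_w = V / θ_c = 239.0 / 9.95 = 24.02 m³/d.

Q_w ≈ 24.0 m³/d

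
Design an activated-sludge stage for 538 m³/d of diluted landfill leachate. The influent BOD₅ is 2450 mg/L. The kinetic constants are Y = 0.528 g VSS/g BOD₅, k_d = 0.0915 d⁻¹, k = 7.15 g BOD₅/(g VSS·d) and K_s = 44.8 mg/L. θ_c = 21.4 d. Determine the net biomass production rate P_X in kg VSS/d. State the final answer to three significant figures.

P_X ≈ 235 kg VSS/d

For a completely mixed reactor with recycle the Lawrence–McCarty relation gives S = K_s·(1 + k_d·θ_c) / [θ_c·(Y·k − k_d) − 1] = 44.8 × (1 + 0.0915 × 21.4) / [21.4 × (0.528 × 7.15 − 0.0915) − 1] = 132.5 / 77.83 = 1.703 mg/L.
Observed yield with endogenous decay: Y_obs = Y / (1 + k_d·θ_c) = 0.528 / (1 + 0.0915 × 21.4) = 0.528 / 2.958 = 0.1785 g VSS/g BOD₅.
Q·(S₀ − S) = 538 × (2450 − 1.70) × 10⁻³ = 1317 kg/d removed.
Net biomass production P_X = Y_obs × Q·(S₀ − S) = 0.1785 × 1317 = 235.1 kg VSS/d.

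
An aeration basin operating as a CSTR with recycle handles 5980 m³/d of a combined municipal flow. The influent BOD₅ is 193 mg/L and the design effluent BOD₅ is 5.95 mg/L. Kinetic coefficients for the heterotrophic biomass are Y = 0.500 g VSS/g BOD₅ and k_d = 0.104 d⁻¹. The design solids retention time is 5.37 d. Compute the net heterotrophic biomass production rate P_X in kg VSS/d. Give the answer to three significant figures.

The observed yield is Y_obs = Y/(1 + k_d·θ_c) = 0.500 / (1 + 0.104 × 5.37) = 0.500 / 1.558 = 0.3208 g VSS per g BOD₅ removed.
Mass of BOD₅ removed per day: Q(S₀ − S) = 5980 × 187.1 g/m³ = 1119 kg/d.
So the net sludge growth is P_X = 0.3208 × 1119 = 358.9 kg VSS/d.

P_X ≈ 359 kg VSS/d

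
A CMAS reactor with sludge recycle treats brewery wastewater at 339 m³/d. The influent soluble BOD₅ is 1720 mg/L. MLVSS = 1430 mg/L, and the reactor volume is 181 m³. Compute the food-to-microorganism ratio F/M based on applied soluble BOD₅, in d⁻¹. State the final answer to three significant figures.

F/M = applied load / biomass = Q·S₀/(V·X) = 339 × 1720 / (181.0 × 1430) = 2.253 d⁻¹.

F/M ≈ 2.25 d⁻¹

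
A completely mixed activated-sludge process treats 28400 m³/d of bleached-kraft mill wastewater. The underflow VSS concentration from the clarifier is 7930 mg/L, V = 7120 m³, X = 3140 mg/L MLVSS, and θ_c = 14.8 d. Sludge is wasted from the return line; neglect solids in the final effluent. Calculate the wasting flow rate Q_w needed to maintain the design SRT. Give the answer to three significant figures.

Q_w ≈ 190 m³/d

θ_c = V·X/(Q_w·X_r) when wasting from the recycle, so Q_w = V·X/(θ_c·X_r) = 7120 × 3140 / (14.8 × 7930) = 190.5 m³/d.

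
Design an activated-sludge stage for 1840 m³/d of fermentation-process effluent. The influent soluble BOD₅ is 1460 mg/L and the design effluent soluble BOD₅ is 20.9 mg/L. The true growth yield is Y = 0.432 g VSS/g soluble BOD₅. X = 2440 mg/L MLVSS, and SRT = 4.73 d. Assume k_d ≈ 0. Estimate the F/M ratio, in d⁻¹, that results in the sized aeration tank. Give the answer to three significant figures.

F/M ≈ 0.496 d⁻¹

With k_d = 0 the design equation reduces to V = Y Q (S₀−S) θ_c / X = 0.432 × 1840 × (1460 − 20.9) × 4.73 / 2440 = 2218 m³.
F/M = applied load / biomass = Q·S₀/(V·X) = 1840 × 1460 / (2218 × 2440) = 0.4965 d⁻¹.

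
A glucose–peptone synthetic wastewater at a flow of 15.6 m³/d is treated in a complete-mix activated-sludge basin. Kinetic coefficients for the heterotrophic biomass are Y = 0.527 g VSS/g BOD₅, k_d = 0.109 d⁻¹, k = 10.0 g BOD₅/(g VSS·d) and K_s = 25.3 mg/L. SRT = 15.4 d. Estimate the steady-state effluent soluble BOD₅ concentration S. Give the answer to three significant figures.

For a completely mixed reactor with recycle the Lawrence–McCarty relation gives S = K_s·(1 + k_d·θ_c) / [θ_c·(Y·k − k_d) − 1] = 25.3 × (1 + 0.109 × 15.4) / [15.4 × (0.527 × 10.0 − 0.109) − 1] = 67.77 / 78.48 = 0.8635 mg/L.

S ≈ 0.864 mg/L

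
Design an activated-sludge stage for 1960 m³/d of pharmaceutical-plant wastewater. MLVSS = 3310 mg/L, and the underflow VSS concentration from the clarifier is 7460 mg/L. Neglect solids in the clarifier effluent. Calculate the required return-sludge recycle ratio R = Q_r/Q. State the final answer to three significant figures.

R ≈ 0.798

Mass balance around the secondary clarifier (neglecting effluent solids): R = X / (X_r − X) = 3310 / (7460 − 3310) = 0.7976.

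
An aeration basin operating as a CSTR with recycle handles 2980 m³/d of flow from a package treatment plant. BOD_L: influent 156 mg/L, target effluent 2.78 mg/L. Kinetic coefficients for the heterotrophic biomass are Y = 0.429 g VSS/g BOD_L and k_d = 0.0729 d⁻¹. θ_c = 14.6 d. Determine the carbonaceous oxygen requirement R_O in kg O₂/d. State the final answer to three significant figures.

R_O ≈ 322 kg O₂/d

Y_obs = Y / (1 + k_d θ_c) = 0.429 / (1 + 0.0729 × 14.6) = 0.429 / 2.064 = 0.2078.
Mass of BOD_L removed per day: Q(S₀ − S) = 2980 × 153.2 g/m³ = 456.6 kg/d.
P_X = Y_obs·Q·(S₀ − S) = 0.2078 × 456.6 = 94.89 kg VSS/d.
R_O = Q·(S₀ − S) − 1.42·P_X = 456.6 − 1.42 × 94.89 = 321.9 kg O₂/d.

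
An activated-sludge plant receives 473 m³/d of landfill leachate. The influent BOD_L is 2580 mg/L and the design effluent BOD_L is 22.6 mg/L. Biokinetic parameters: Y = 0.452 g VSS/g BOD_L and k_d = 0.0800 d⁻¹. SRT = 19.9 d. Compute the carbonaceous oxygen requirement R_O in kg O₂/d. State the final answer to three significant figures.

R_O ≈ 910 kg O₂/d

Observed yield with endogenous decay: Y_obs = Y / (1 + k_d·θ_c) = 0.452 / (1 + 0.0800 × 19.9) = 0.452 / 2.592 = 0.1744 g VSS/g BOD_L.
Q·(S₀ − S) = 473 × (2580 − 22.6) × 10⁻³ = 1210 kg/d removed.
P_X = Y_obs·Q·(S₀ − S) = 0.1744 × 1210 = 210.9 kg VSS/d.
R_O = Q·ΔS − 1.42 P_X = 1210 − 299.5 = 910.1 kg O₂/d.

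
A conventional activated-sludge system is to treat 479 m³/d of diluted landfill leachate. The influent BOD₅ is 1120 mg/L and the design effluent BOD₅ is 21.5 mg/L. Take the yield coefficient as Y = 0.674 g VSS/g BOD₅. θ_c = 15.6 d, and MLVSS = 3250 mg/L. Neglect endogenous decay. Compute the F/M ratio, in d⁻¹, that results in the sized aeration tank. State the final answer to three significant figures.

F/M ≈ 0.0970 d⁻¹

V·X = Y·Q·ΔS·θ_c gives V = 0.674 × 479 × (1120 − 21.5) × 15.6 / 3250 = 1702 m³.
F/M = Q·S₀ / (V·X) = 479 × 1120 / (1702 × 3250) = 0.09697 g BOD₅·(g VSS·d)⁻¹.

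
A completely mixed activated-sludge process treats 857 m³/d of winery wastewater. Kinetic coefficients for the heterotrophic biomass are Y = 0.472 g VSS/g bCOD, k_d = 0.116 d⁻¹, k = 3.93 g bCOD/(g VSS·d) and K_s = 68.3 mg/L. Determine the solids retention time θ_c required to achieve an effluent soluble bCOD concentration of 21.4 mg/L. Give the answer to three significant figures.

θ_c ≈ 3.06 d

At the target effluent, Y k S/(K_s+S) = 0.472×3.93×21.4/89.70 = 0.4425 d⁻¹.
Then 1/θ_c = μ − k_d = 0.4425 − 0.116 = 0.3265 d⁻¹, giving θ_c = 3.062 d.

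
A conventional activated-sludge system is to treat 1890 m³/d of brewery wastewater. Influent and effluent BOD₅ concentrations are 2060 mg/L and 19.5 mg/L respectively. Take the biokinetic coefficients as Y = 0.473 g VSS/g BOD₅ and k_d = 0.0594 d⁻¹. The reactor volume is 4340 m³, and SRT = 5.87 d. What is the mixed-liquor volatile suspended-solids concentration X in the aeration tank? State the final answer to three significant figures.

X = Y·Q·ΔS·θ_c / [V·(1 + k_d θ_c)] = 0.473 × 1890 × (2060 − 19.5) × 5.87 / [4340 × (1 + 0.0594 × 5.87)] = 1829 mg/L.

X ≈ 1830 mg/L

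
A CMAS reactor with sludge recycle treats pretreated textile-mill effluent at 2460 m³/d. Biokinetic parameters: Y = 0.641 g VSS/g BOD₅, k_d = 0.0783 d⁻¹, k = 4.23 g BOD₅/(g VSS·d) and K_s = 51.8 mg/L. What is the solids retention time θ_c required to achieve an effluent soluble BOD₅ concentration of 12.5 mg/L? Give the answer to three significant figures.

From 1/θ_c = Y·k·S/(K_s + S) − k_d: Y·k·S/(K_s+S) = 0.641 × 4.23 × 12.5 / (51.8 + 12.5) = 0.5271 d⁻¹.
Then 1/θ_c = μ − k_d = 0.5271 − 0.0783 = 0.4488 d⁻¹, giving θ_c = 2.228 d.

θ_c ≈ 2.23 d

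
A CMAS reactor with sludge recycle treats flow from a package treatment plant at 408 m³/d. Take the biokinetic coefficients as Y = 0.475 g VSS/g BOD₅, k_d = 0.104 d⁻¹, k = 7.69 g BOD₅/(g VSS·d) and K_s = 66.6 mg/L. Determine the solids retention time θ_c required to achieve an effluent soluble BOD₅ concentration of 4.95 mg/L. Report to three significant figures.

θ_c ≈ 6.72 d

From 1/θ_c = Y·k·S/(K_s + S) − k_d: Y·k·S/(K_s+S) = 0.475 × 7.69 × 4.95 / (66.6 + 4.95) = 0.2527 d⁻¹.
θ_c = 1/(μ − k_d) = 1/(0.2527 − 0.104) = 1/0.1487 = 6.725 d.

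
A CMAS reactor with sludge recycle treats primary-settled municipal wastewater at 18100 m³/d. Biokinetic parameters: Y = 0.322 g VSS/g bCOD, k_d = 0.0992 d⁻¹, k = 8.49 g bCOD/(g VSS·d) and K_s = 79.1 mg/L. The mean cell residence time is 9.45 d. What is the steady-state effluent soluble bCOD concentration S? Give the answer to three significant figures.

For a completely mixed reactor with recycle the Lawrence–McCarty relation gives S = K_s·(1 + k_d·θ_c) / [θ_c·(Y·k − k_d) − 1] = 79.1 × (1 + 0.0992 × 9.45) / [9.45 × (0.322 × 8.49 − 0.0992) − 1] = 153.3 / 23.90 = 6.413 mg/L.

S ≈ 6.41 mg/L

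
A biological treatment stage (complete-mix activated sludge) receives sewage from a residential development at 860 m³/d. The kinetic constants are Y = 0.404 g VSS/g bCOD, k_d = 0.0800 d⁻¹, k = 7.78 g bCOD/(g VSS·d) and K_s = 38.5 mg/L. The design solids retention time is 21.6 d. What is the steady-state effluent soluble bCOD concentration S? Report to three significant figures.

S ≈ 1.61 mg/L

From the Monod/SRT balance for a CMAS, S = K_s·(1+k_d θ_c)/[θ_c·(Y k − k_d) − 1] = 38.5 × (1 + 0.0800 × 21.6) / [21.6 × (0.404 × 7.78 − 0.0800) − 1] = 105.0 / 65.16 = 1.612 mg/L.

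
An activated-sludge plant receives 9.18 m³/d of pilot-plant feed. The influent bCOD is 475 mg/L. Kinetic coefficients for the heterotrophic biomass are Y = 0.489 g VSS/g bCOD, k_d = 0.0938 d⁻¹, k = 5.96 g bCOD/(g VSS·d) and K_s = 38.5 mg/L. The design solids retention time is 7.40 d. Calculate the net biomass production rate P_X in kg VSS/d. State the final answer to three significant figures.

From the Monod/SRT balance for a CMAS, S = K_s·(1+k_d θ_c)/[θ_c·(Y k − k_d) − 1] = 38.5 × (1 + 0.0938 × 7.40) / [7.40 × (0.489 × 5.96 − 0.0938) − 1] = 65.22 / 19.87 = 3.282 mg/L.
Observed yield with endogenous decay: Y_obs = Y / (1 + k_d·θ_c) = 0.489 / (1 + 0.0938 × 7.40) = 0.489 / 1.694 = 0.2886 g VSS/g bCOD.
Q·(S₀ − S) = 9.18 × (475 − 3.28) × 10⁻³ = 4.330 kg/d removed.
P_X = Y_obs · Q(S₀ − S) = 0.2886 × 4.330 = 1.250 kg VSS/d.

P_X ≈ 1.25 kg VSS/d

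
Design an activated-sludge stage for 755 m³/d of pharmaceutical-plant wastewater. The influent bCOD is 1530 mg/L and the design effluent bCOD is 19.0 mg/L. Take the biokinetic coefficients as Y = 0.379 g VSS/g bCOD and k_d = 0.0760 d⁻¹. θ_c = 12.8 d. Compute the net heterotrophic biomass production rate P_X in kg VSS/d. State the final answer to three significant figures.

Correct the yield for decay: Y_obs = Y/(1 + k_d θ_c) = 0.379 / (1 + 0.0760 × 12.8) = 0.379 / 1.973 = 0.1921.
Substrate removed = Q·(S₀ − S) = 755 m³/d × (1530 − 19.0) g/m³ = 1.14×10^6 g/d = 1141 kg/d.
Net biomass production P_X = Y_obs × Q·(S₀ − S) = 0.1921 × 1141 = 219.2 kg VSS/d.

P_X ≈ 219 kg VSS/d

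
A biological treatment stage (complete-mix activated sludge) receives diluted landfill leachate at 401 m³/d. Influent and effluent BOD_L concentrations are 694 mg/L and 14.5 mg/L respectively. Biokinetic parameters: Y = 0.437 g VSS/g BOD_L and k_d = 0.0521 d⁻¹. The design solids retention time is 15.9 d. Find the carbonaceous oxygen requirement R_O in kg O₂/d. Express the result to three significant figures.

R_O ≈ 180 kg O₂/d

The observed yield is Y_obs = Y/(1 + k_d·θ_c) = 0.437 / (1 + 0.0521 × 15.9) = 0.437 / 1.828 = 0.2390 g VSS per g BOD_L removed.
Q·(S₀ − S) = 401 × (694 − 14.5) × 10⁻³ = 272.5 kg/d removed.
P_X = Y_obs·Q·(S₀ − S) = 0.2390 × 272.5 = 65.12 kg VSS/d.
R_O = Q·ΔS − 1.42 P_X = 272.5 − 92.48 = 180.0 kg O₂/d.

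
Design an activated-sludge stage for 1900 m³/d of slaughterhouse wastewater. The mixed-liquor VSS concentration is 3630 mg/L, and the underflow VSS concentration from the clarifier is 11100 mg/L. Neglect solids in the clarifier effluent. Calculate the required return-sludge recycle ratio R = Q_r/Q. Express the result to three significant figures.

R ≈ 0.486

R = Q_r/Q = X/(X_r − X) = 3630 / (11100 − 3630) = 0.4859.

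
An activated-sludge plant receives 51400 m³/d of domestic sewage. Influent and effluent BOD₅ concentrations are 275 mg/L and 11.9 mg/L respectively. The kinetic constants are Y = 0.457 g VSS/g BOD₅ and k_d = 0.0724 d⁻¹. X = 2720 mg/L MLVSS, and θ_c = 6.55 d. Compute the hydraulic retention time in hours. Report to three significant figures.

τ ≈ 4.71 h

Steady-state biomass mass balance: V·X·(1 + k_d·θ_c) = Y·Q·(S₀ − S)·θ_c, so V = 0.457 × 51400 × (275 − 11.9) × 6.55 / [2720 × (1 + 0.0724 × 6.55)] = 4.05×10^7 / 4010 = 10095 m³.
Hydraulic retention time τ = V/Q = 10095 / 51400 = 0.1964 d = 4.714 h.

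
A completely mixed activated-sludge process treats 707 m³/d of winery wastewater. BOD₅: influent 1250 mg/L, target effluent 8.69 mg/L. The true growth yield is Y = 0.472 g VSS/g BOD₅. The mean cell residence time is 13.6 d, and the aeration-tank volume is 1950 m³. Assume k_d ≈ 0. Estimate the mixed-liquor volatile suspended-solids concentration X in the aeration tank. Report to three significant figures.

From V·X = Y·Q·(S₀ − S)·θ_c (decay neglected): X = 0.472 × 707 × (1250 − 8.69) × 13.6 / 1950 = 2889 mg/L.

X ≈ 2890 mg/L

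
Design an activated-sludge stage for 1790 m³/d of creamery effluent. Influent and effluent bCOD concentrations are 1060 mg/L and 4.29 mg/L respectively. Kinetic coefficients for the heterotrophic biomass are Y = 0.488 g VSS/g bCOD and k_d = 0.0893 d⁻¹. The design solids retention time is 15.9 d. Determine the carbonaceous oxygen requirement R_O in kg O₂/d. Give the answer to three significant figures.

Correct the yield for decay: Y_obs = Y/(1 + k_d θ_c) = 0.488 / (1 + 0.0893 × 15.9) = 0.488 / 2.420 = 0.2017.
Mass of bCOD removed per day: Q(S₀ − S) = 1790 × 1056 g/m³ = 1890 kg/d.
P_X = Y_obs·Q·(S₀ − S) = 0.2017 × 1890 = 381.1 kg VSS/d.
R_O = Q·ΔS − 1.42 P_X = 1890 − 541.1 = 1349 kg O₂/d.

R_O ≈ 1350 kg O₂/d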